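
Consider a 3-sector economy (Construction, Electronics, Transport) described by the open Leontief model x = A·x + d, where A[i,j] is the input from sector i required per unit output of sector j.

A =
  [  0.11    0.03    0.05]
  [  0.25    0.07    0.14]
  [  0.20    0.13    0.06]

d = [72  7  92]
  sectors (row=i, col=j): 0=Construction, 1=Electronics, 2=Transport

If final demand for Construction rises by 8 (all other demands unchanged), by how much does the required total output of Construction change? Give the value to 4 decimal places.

Form M = I − A:
  [  0.89   -0.03   -0.05]
  [ -0.25    0.93   -0.14]
  [ -0.20   -0.13    0.94]
Leontief inverse L = M⁻¹:
  [  1.1520    0.0467    0.0682]
  [  0.3540    1.1125    0.1845]
  [  0.2941    0.1638    1.1039]
Total output x = L · d:
  x_0 = 1.1520·72 + 0.0467·7 + 0.0682·92 = 89.5519
  x_1 = 0.3540·72 + 1.1125·7 + 0.1845·92 = 50.2478
  x_2 = 0.2941·72 + 0.1638·7 + 1.1039·92 = 123.8751
Δx_0 = L[0,0] · Δd_0 = 1.1520 · 8 = 9.2164

9.2164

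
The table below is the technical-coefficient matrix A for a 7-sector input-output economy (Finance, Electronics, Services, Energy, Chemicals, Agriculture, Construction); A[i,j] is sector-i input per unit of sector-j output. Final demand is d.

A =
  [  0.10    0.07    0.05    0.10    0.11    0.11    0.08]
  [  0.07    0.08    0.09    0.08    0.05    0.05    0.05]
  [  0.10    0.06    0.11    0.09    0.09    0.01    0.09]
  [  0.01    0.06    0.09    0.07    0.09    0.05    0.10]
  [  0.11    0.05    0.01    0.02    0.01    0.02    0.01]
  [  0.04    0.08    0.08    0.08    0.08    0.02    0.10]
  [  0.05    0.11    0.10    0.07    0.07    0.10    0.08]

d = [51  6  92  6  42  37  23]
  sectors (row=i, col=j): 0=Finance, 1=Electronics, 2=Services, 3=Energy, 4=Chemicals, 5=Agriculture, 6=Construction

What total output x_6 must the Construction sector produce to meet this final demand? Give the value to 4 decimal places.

Form M = I − A:
  [  0.90   -0.07   -0.05   -0.10   -0.11   -0.11   -0.08]
  [ -0.07    0.92   -0.09   -0.08   -0.05   -0.05   -0.05]
  [ -0.10   -0.06    0.89   -0.09   -0.09   -0.01   -0.09]
  [ -0.01   -0.06   -0.09    0.93   -0.09   -0.05   -0.10]
  [ -0.11   -0.05   -0.01   -0.02    0.99   -0.02   -0.01]
  [ -0.04   -0.08   -0.08   -0.08   -0.08    0.98   -0.10]
  [ -0.05   -0.11   -0.10   -0.07   -0.07   -0.10    0.92]
Leontief inverse L = M⁻¹:
  [  1.1811    0.1562    0.1371    0.1852    0.1941    0.1722    0.1656]
  [  0.1339    1.1463    0.1617    0.1484    0.1171    0.0971    0.1177]
  [  0.1777    0.1372    1.1912    0.1682    0.1676    0.0681    0.1669]
  [  0.0718    0.1257    0.1598    1.1329    0.1510    0.0937    0.1637]
  [  0.1446    0.0841    0.0436    0.0571    1.0467    0.0498    0.0444]
  [  0.1043    0.1479    0.1519    0.1461    0.1442    1.0685    0.1656]
  [  0.1273    0.1925    0.1883    0.1525    0.1496    0.1554    1.1620]
Total output x = L · d:
  x_0 = 1.1811·51 + 0.1562·6 + 0.1371·92 + 0.1852·6 + 0.1941·42 + 0.1722·37 + 0.1656·23 = 93.2344
  x_1 = 0.1339·51 + 1.1463·6 + 0.1617·92 + 0.1484·6 + 0.1171·42 + 0.0971·37 + 0.1177·23 = 40.6995
  x_2 = 0.1777·51 + 0.1372·6 + 1.1912·92 + 0.1682·6 + 0.1676·42 + 0.0681·37 + 0.1669·23 = 133.8853
  x_3 = 0.0718·51 + 0.1257·6 + 0.1598·92 + 1.1329·6 + 0.1510·42 + 0.0937·37 + 0.1637·23 = 39.4913
  x_4 = 0.1446·51 + 0.0841·6 + 0.0436·92 + 0.0571·6 + 1.0467·42 + 0.0498·37 + 0.0444·23 = 59.0656
  x_5 = 0.1043·51 + 0.1479·6 + 0.1519·92 + 0.1461·6 + 0.1442·42 + 1.0685·37 + 0.1656·23 = 70.4541
  x_6 = 0.1273·51 + 0.1925·6 + 0.1883·92 + 0.1525·6 + 0.1496·42 + 0.1554·37 + 1.1620·23 = 64.6430

64.6430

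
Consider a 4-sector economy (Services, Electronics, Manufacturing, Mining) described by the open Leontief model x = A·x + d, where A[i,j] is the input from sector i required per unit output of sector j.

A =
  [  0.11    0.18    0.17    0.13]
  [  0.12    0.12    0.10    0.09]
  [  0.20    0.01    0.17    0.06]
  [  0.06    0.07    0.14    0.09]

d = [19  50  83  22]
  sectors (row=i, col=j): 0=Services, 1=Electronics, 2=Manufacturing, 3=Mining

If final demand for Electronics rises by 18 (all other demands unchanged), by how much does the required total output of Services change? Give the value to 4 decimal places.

Form M = I − A:
  [  0.89   -0.18   -0.17   -0.13]
  [ -0.12    0.88   -0.10   -0.09]
  [ -0.20   -0.01    0.83   -0.06]
  [ -0.06   -0.07   -0.14    0.91]
Leontief inverse L = M⁻¹:
  [  1.2500    0.2775    0.3279    0.2276]
  [  0.2213    1.1972    0.2173    0.1643]
  [  0.3146    0.0903    1.3037    0.1398]
  [  0.1478    0.1243    0.2389    1.1481]
Total output x = L · d:
  x_0 = 1.2500·19 + 0.2775·50 + 0.3279·83 + 0.2276·22 = 69.8479
  x_1 = 0.2213·19 + 1.1972·50 + 0.2173·83 + 0.1643·22 = 85.7149
  x_2 = 0.3146·19 + 0.0903·50 + 1.3037·83 + 0.1398·22 = 121.7750
  x_3 = 0.1478·19 + 0.1243·50 + 0.2389·83 + 1.1481·22 = 54.1093
Δx_0 = L[0,1] · Δd_1 = 0.2775 · 18 = 4.9954

4.9954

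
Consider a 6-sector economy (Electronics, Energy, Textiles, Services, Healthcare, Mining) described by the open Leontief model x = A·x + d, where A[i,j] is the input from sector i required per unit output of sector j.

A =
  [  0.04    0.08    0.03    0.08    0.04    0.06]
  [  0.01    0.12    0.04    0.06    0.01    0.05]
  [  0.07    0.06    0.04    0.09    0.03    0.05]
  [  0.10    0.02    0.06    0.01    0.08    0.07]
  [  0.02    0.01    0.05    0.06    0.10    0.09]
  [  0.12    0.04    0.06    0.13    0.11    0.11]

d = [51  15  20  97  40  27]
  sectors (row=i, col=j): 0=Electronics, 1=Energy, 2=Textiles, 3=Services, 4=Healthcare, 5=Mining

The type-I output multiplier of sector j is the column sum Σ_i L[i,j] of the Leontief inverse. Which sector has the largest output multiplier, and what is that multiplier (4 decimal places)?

Form M = I − A:
  [  0.96   -0.08   -0.03   -0.08   -0.04   -0.06]
  [ -0.01    0.88   -0.04   -0.06   -0.01   -0.05]
  [ -0.07   -0.06    0.96   -0.09   -0.03   -0.05]
  [ -0.10   -0.02   -0.06    0.99   -0.08   -0.07]
  [ -0.02   -0.01   -0.05   -0.06    0.90   -0.09]
  [ -0.12   -0.04   -0.06   -0.13   -0.11    0.89]
Leontief inverse L = M⁻¹:
  [  1.0726    0.1092    0.0552    0.1156    0.0730    0.0980]
  [  0.0368    1.1501    0.0616    0.0910    0.0345    0.0812]
  [  0.1041    0.0897    1.0653    0.1261    0.0631    0.0882]
  [  0.1327    0.0482    0.0850    1.0531    0.1164    0.1110]
  [  0.0568    0.0317    0.0772    0.1002    1.1418    0.1333]
  [  0.1797    0.0834    0.1040    0.1944    0.1738    1.1791]
Total output x = L · d:
  x_0 = 1.0726·51 + 0.1092·15 + 0.0552·20 + 0.1156·97 + 0.0730·40 + 0.0980·27 = 74.2277
  x_1 = 0.0368·51 + 1.1501·15 + 0.0616·20 + 0.0910·97 + 0.0345·40 + 0.0812·27 = 32.7638
  x_2 = 0.1041·51 + 0.0897·15 + 1.0653·20 + 0.1261·97 + 0.0631·40 + 0.0882·27 = 45.0997
  x_3 = 0.1327·51 + 0.0482·15 + 0.0850·20 + 1.0531·97 + 0.1164·40 + 0.1110·27 = 118.9965
  x_4 = 0.0568·51 + 0.0317·15 + 0.0772·20 + 0.1002·97 + 1.1418·40 + 0.1333·27 = 63.9105
  x_5 = 0.1797·51 + 0.0834·15 + 0.1040·20 + 0.1944·97 + 0.1738·40 + 1.1791·27 = 70.1388
Output multipliers (column sums of L):
  Electronics: 1.5828
  Energy: 1.5123
  Textiles: 1.4483
  Services: 1.6805
  Healthcare: 1.6026
  Mining: 1.6909

Mining (1.6909)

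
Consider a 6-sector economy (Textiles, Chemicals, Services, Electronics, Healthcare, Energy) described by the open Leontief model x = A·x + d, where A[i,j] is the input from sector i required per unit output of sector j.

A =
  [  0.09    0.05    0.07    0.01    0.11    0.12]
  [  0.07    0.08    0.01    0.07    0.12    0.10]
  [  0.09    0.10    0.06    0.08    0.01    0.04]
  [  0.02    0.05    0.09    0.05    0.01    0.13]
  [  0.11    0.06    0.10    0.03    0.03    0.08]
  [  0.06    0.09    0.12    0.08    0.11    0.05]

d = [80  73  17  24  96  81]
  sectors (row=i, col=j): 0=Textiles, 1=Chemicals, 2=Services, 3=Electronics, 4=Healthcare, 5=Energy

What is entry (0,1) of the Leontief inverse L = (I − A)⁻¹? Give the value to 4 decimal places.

Form M = I − A:
  [  0.91   -0.05   -0.07   -0.01   -0.11   -0.12]
  [ -0.07    0.92   -0.01   -0.07   -0.12   -0.10]
  [ -0.09   -0.10    0.94   -0.08   -0.01   -0.04]
  [ -0.02   -0.05   -0.09    0.95   -0.01   -0.13]
  [ -0.11   -0.06   -0.10   -0.03    0.97   -0.08]
  [ -0.06   -0.09   -0.12   -0.08   -0.11    0.95]
Leontief inverse L = M⁻¹:
  [  1.1540    0.1090    0.1334    0.0522    0.1671    0.1841]
  [  0.1295    1.1360    0.0727    0.1110    0.1763    0.1690]
  [  0.1368    0.1474    1.1056    0.1156    0.0577    0.1000]
  [  0.0632    0.0984    0.1382    1.0888    0.0521    0.1775]
  [  0.1654    0.1136    0.1531    0.0689    1.0819    0.1398]
  [  0.1269    0.1546    0.1843    0.1281    0.1642    1.1240]
Total output x = L · d:
  x_0 = 1.1540·80 + 0.1090·73 + 0.1334·17 + 0.0522·24 + 0.1671·96 + 0.1841·81 = 134.7428
  x_1 = 0.1295·80 + 1.1360·73 + 0.0727·17 + 0.1110·24 + 0.1763·96 + 0.1690·81 = 127.7933
  x_2 = 0.1368·80 + 0.1474·73 + 1.1056·17 + 0.1156·24 + 0.0577·96 + 0.1000·81 = 56.9171
  x_3 = 0.0632·80 + 0.0984·73 + 0.1382·17 + 1.0888·24 + 0.0521·96 + 0.1775·81 = 60.1007
  x_4 = 0.1654·80 + 0.1136·73 + 0.1531·17 + 0.0689·24 + 1.0819·96 + 0.1398·81 = 140.9694
  x_5 = 0.1269·80 + 0.1546·73 + 0.1843·17 + 0.1281·24 + 0.1642·96 + 1.1240·81 = 134.4534

L[0,1] = 0.1090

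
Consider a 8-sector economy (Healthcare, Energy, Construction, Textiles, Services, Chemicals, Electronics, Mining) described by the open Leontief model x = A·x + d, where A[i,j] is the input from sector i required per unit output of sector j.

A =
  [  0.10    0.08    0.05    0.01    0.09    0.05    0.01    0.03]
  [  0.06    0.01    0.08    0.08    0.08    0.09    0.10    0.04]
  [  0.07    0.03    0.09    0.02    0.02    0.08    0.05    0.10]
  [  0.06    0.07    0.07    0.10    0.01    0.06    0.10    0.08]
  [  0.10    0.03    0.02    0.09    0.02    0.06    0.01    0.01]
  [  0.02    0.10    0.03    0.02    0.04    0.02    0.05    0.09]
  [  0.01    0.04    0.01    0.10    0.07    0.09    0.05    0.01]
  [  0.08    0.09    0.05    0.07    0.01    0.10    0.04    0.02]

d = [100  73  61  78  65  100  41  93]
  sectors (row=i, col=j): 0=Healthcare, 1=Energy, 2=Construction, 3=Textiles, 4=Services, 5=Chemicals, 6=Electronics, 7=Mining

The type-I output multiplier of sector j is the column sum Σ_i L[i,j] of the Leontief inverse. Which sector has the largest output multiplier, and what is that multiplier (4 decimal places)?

Form M = I − A:
  [  0.90   -0.08   -0.05   -0.01   -0.09   -0.05   -0.01   -0.03]
  [ -0.06    0.99   -0.08   -0.08   -0.08   -0.09   -0.10   -0.04]
  [ -0.07   -0.03    0.91   -0.02   -0.02   -0.08   -0.05   -0.10]
  [ -0.06   -0.07   -0.07    0.90   -0.01   -0.06   -0.10   -0.08]
  [ -0.10   -0.03   -0.02   -0.09    0.98   -0.06   -0.01   -0.01]
  [ -0.02   -0.10   -0.03   -0.02   -0.04    0.98   -0.05   -0.09]
  [ -0.01   -0.04   -0.01   -0.10   -0.07   -0.09    0.95   -0.01]
  [ -0.08   -0.09   -0.05   -0.07   -0.01   -0.10   -0.04    0.98]
Leontief inverse L = M⁻¹:
  [  1.1516    0.1206    0.0877    0.0501    0.1257    0.0983    0.0439    0.0640]
  [  0.1160    1.0659    0.1247    0.1373    0.1192    0.1522    0.1474    0.0877]
  [  0.1203    0.0803    1.1319    0.0631    0.0547    0.1358    0.0896    0.1416]
  [  0.1176    0.1282    0.1215    1.1622    0.0534    0.1298    0.1563    0.1302]
  [  0.1399    0.0689    0.0524    0.1239    1.0487    0.0978    0.0425    0.0427]
  [  0.0614    0.1359    0.0645    0.0639    0.0698    1.0696    0.0871    0.1191]
  [  0.0481    0.0799    0.0418    0.1457    0.0969    0.1327    1.0890    0.0452]
  [  0.1289    0.1388    0.0939    0.1167    0.0496    0.1538    0.0866    1.0646]
Total output x = L · d:
  x_0 = 1.1516·100 + 0.1206·73 + 0.0877·61 + 0.0501·78 + 0.1257·65 + 0.0983·100 + 0.0439·41 + 0.0640·93 = 158.9765
  x_1 = 0.1160·100 + 1.0659·73 + 0.1247·61 + 0.1373·78 + 0.1192·65 + 0.1522·100 + 0.1474·41 + 0.0877·93 = 144.8893
  x_2 = 0.1203·100 + 0.0803·73 + 1.1319·61 + 0.0631·78 + 0.0547·65 + 0.1358·100 + 0.0896·41 + 0.1416·93 = 125.8343
  x_3 = 0.1176·100 + 0.1282·73 + 0.1215·61 + 1.1622·78 + 0.0534·65 + 0.1298·100 + 0.1563·41 + 0.1302·93 = 154.1464
  x_4 = 0.1399·100 + 0.0689·73 + 0.0524·61 + 0.1239·78 + 1.0487·65 + 0.0978·100 + 0.0425·41 + 0.0427·93 = 115.5326
  x_5 = 0.0614·100 + 0.1359·73 + 0.0645·61 + 0.0639·78 + 0.0698·65 + 1.0696·100 + 0.0871·41 + 0.1191·93 = 151.1304
  x_6 = 0.0481·100 + 0.0799·73 + 0.0418·61 + 0.1457·78 + 0.0969·65 + 0.1327·100 + 1.0890·41 + 0.0452·93 = 92.9868
  x_7 = 0.1289·100 + 0.1388·73 + 0.0939·61 + 0.1167·78 + 0.0496·65 + 0.1538·100 + 0.0866·41 + 1.0646·93 = 159.0081
Output multipliers (column sums of L):
  Healthcare: 1.8838
  Energy: 1.8186
  Construction: 1.7184
  Textiles: 1.8629
  Services: 1.6181
  Chemicals: 1.9699
  Electronics: 1.7425
  Mining: 1.6949

Chemicals (1.9699)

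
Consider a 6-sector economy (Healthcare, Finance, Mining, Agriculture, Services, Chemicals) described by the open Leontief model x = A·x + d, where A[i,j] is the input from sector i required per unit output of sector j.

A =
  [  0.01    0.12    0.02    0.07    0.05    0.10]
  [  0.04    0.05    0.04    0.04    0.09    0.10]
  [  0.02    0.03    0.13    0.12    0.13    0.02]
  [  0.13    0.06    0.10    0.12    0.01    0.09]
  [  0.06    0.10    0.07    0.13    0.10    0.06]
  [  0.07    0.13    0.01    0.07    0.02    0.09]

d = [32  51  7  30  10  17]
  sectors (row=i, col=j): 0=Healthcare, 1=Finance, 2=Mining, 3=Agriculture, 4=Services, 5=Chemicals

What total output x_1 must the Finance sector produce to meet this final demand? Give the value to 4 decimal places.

Form M = I − A:
  [  0.99   -0.12   -0.02   -0.07   -0.05   -0.10]
  [ -0.04    0.95   -0.04   -0.04   -0.09   -0.10]
  [ -0.02   -0.03    0.87   -0.12   -0.13   -0.02]
  [ -0.13   -0.06   -0.10    0.88   -0.01   -0.09]
  [ -0.06   -0.10   -0.07   -0.13    0.90   -0.06]
  [ -0.07   -0.13   -0.01   -0.07   -0.02    0.91]
Leontief inverse L = M⁻¹:
  [  1.0507    0.1727    0.0553    0.1243    0.0884    0.1538]
  [  0.0775    1.1052    0.0761    0.0979    0.1302    0.1499]
  [  0.0719    0.0904    1.1952    0.2070    0.1897    0.0771]
  [  0.1812    0.1321    0.1550    1.1999    0.0626    0.1606]
  [  0.1177    0.1728    0.1304    0.2168    1.1591    0.1327]
  [  0.1092    0.1861    0.0430    0.1229    0.0578    1.1483]
Total output x = L · d:
  x_0 = 1.0507·32 + 0.1727·51 + 0.0553·7 + 0.1243·30 + 0.0884·10 + 0.1538·17 = 50.0429
  x_1 = 0.0775·32 + 1.1052·51 + 0.0761·7 + 0.0979·30 + 0.1302·10 + 0.1499·17 = 66.1705
  x_2 = 0.0719·32 + 0.0904·51 + 1.1952·7 + 0.2070·30 + 0.1897·10 + 0.0771·17 = 24.6949
  x_3 = 0.1812·32 + 0.1321·51 + 0.1550·7 + 1.1999·30 + 0.0626·10 + 0.1606·17 = 52.9777
  x_4 = 0.1177·32 + 0.1728·51 + 0.1304·7 + 0.2168·30 + 1.1591·10 + 0.1327·17 = 33.8442
  x_5 = 0.1092·32 + 0.1861·51 + 0.0430·7 + 0.1229·30 + 0.0578·10 + 1.1483·17 = 37.0741

66.1705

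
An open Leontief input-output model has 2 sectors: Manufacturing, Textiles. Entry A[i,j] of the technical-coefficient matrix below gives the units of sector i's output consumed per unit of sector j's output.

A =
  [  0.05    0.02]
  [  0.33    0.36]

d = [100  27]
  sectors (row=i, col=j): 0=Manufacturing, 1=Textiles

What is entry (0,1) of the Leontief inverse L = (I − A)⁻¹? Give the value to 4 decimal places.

Form M = I − A:
  [  0.95   -0.02]
  [ -0.33    0.64]
Leontief inverse L = M⁻¹:
  [  1.0642    0.0333]
  [  0.5487    1.5796]
Total output x = L · d:
  x_0 = 1.0642·100 + 0.0333·27 = 107.3163
  x_1 = 0.5487·100 + 1.5796·27 = 97.5224

L[0,1] = 0.0333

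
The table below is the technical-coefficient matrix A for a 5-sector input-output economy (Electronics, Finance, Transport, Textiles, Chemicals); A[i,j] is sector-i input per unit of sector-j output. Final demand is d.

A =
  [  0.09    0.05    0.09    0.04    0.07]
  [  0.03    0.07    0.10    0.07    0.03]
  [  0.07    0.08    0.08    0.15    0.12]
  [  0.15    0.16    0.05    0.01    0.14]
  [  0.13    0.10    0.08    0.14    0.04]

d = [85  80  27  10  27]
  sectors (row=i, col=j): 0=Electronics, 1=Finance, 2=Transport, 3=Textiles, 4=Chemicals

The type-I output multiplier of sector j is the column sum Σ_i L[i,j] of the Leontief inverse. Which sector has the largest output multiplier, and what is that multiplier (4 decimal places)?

Electronics (1.8117)

Form M = I − A:
  [  0.91   -0.05   -0.09   -0.04   -0.07]
  [ -0.03    0.93   -0.10   -0.07   -0.03]
  [ -0.07   -0.08    0.92   -0.15   -0.12]
  [ -0.15   -0.16   -0.05    0.99   -0.14]
  [ -0.13   -0.10   -0.08   -0.14    0.96]
Leontief inverse L = M⁻¹:
  [  1.1446    0.1017    0.1382    0.0909    0.1172]
  [  0.0774    1.1194    0.1420    0.1144    0.0751]
  [  0.1575    0.1657    1.1490    0.2194    0.1923]
  [  0.2234    0.2298    0.1227    1.0818    0.1966]
  [  0.2088    0.1777    0.1471    0.2003    1.1100]
Total output x = L · d:
  x_0 = 1.1446·85 + 0.1017·80 + 0.1382·27 + 0.0909·10 + 0.1172·27 = 113.2281
  x_1 = 0.0774·85 + 1.1194·80 + 0.1420·27 + 0.1144·10 + 0.0751·27 = 103.1357
  x_2 = 0.1575·85 + 0.1657·80 + 1.1490·27 + 0.2194·10 + 0.1923·27 = 65.0520
  x_3 = 0.2234·85 + 0.2298·80 + 0.1227·27 + 1.0818·10 + 0.1966·27 = 56.8137
  x_4 = 0.2088·85 + 0.1777·80 + 0.1471·27 + 0.2003·10 + 1.1100·27 = 67.9076
Output multipliers (column sums of L):
  Electronics: 1.8117
  Finance: 1.7943
  Transport: 1.6990
  Textiles: 1.7067
  Chemicals: 1.6911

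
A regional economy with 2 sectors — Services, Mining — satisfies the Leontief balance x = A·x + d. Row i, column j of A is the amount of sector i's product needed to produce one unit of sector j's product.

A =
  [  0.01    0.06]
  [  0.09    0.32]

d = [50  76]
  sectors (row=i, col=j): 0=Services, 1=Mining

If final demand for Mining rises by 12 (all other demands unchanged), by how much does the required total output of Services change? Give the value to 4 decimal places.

1.0782

Form M = I − A:
  [  0.99   -0.06]
  [ -0.09    0.68]
Leontief inverse L = M⁻¹:
  [  1.0183    0.0898]
  [  0.1348    1.4825]
Total output x = L · d:
  x_0 = 1.0183·50 + 0.0898·76 = 57.7418
  x_1 = 0.1348·50 + 1.4825·76 = 119.4070
Δx_0 = L[0,1] · Δd_1 = 0.0898 · 12 = 1.0782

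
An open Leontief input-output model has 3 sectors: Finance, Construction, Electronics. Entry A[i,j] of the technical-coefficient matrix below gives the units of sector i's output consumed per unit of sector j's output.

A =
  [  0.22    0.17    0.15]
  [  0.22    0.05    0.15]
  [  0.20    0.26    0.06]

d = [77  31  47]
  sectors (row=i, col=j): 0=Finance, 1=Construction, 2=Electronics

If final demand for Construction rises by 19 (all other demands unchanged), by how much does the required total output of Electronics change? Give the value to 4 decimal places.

Form M = I − A:
  [  0.78   -0.17   -0.15]
  [ -0.22    0.95   -0.15]
  [ -0.20   -0.26    0.94]
Leontief inverse L = M⁻¹:
  [  1.4504    0.3376    0.2853]
  [  0.4022    1.1943    0.2548]
  [  0.4198    0.4022    1.1950]
Total output x = L · d:
  x_0 = 1.4504·77 + 0.3376·31 + 0.2853·47 = 135.5621
  x_1 = 0.4022·77 + 1.1943·31 + 0.2548·47 = 79.9662
  x_2 = 0.4198·77 + 0.4022·31 + 1.1950·47 = 100.9613
Δx_2 = L[2,1] · Δd_1 = 0.4022 · 19 = 7.6415

7.6415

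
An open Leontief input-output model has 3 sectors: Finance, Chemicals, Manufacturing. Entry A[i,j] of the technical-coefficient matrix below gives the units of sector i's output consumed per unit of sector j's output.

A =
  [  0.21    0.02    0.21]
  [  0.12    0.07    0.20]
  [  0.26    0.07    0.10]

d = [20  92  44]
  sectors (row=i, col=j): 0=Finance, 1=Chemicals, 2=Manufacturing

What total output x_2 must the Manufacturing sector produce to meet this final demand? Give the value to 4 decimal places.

Form M = I − A:
  [  0.79   -0.02   -0.21]
  [ -0.12    0.93   -0.20]
  [ -0.26   -0.07    0.90]
Leontief inverse L = M⁻¹:
  [  1.3845    0.0550    0.3353]
  [  0.2692    1.1043    0.3082]
  [  0.4209    0.1018    1.2319]
Total output x = L · d:
  x_0 = 1.3845·20 + 0.0550·92 + 0.3353·44 = 47.5038
  x_1 = 0.2692·20 + 1.1043·92 + 0.3082·44 = 120.5354
  x_2 = 0.4209·20 + 0.1018·92 + 1.2319·44 = 71.9872

71.9872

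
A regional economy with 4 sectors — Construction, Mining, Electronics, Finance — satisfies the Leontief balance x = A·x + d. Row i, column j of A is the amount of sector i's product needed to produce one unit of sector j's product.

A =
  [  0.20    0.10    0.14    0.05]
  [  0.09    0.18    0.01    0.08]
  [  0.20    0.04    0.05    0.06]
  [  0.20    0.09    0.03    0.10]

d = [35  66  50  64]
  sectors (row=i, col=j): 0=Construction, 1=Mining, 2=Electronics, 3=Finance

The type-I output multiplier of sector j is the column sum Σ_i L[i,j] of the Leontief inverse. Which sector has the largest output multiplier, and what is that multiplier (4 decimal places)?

Construction (2.1726)

Form M = I − A:
  [  0.80   -0.10   -0.14   -0.05]
  [ -0.09    0.82   -0.01   -0.08]
  [ -0.20   -0.04    0.95   -0.06]
  [ -0.20   -0.09   -0.03    0.90]
Leontief inverse L = M⁻¹:
  [  1.3482    0.1859    0.2039    0.1050]
  [  0.1838    1.2578    0.0443    0.1250]
  [  0.3123    0.1029    1.1029    0.1000]
  [  0.3284    0.1705    0.0865    1.1503]
Total output x = L · d:
  x_0 = 1.3482·35 + 0.1859·66 + 0.2039·50 + 0.1050·64 = 76.3722
  x_1 = 0.1838·35 + 1.2578·66 + 0.0443·50 + 0.1250·64 = 99.6603
  x_2 = 0.3123·35 + 0.1029·66 + 1.1029·50 + 0.1000·64 = 79.2656
  x_3 = 0.3284·35 + 0.1705·66 + 0.0865·50 + 1.1503·64 = 100.6909
Output multipliers (column sums of L):
  Construction: 2.1726
  Mining: 1.7171
  Electronics: 1.4376
  Finance: 1.4803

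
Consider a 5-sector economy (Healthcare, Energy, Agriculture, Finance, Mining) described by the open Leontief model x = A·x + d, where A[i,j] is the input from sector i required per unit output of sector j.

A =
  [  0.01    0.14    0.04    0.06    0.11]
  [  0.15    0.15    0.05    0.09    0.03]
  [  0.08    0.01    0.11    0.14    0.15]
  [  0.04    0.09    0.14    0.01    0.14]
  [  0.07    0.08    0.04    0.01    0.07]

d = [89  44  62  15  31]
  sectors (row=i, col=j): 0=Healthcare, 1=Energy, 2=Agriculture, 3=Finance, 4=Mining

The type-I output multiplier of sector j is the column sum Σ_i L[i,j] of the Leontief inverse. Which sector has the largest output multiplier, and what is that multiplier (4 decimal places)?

Form M = I − A:
  [  0.99   -0.14   -0.04   -0.06   -0.11]
  [ -0.15    0.85   -0.05   -0.09   -0.03]
  [ -0.08   -0.01    0.89   -0.14   -0.15]
  [ -0.04   -0.09   -0.14    0.99   -0.14]
  [ -0.07   -0.08   -0.04   -0.01    0.93]
Leontief inverse L = M⁻¹:
  [  1.0623    0.2011    0.0813    0.0958    0.1597]
  [  0.2089    1.2367    0.1057    0.1411    0.1029]
  [  0.1304    0.0768    1.1731    0.1832    0.2347]
  [  0.0951    0.1493    0.1884    1.0582    0.2057]
  [  0.1046    0.1264    0.0677    0.0386    1.1084]
Total output x = L · d:
  x_0 = 1.0623·89 + 0.2011·44 + 0.0813·62 + 0.0958·15 + 0.1597·31 = 114.8178
  x_1 = 0.2089·89 + 1.2367·44 + 0.1057·62 + 0.1411·15 + 0.1029·31 = 84.8668
  x_2 = 0.1304·89 + 0.0768·44 + 1.1731·62 + 0.1832·15 + 0.2347·31 = 97.7418
  x_3 = 0.0951·89 + 0.1493·44 + 0.1884·62 + 1.0582·15 + 0.2057·31 = 48.9651
  x_4 = 0.1046·89 + 0.1264·44 + 0.0677·62 + 0.0386·15 + 1.1084·31 = 54.0064
Output multipliers (column sums of L):
  Healthcare: 1.6013
  Energy: 1.7903
  Agriculture: 1.6161
  Finance: 1.5167
  Mining: 1.8114

Mining (1.8114)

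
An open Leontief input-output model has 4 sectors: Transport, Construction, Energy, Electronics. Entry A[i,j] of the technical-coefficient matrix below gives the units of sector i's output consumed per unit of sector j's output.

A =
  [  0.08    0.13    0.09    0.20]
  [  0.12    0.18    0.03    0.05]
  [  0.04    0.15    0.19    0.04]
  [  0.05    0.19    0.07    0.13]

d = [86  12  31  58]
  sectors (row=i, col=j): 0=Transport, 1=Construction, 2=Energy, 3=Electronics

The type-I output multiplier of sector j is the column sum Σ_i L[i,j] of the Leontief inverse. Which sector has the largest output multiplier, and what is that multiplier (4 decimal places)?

Construction (2.1547)

Form M = I − A:
  [  0.92   -0.13   -0.09   -0.20]
  [ -0.12    0.82   -0.03   -0.05]
  [ -0.04   -0.15    0.81   -0.04]
  [ -0.05   -0.19   -0.07    0.87]
Leontief inverse L = M⁻¹:
  [  1.1458    0.2778    0.1624    0.2868]
  [  0.1780    1.2894    0.0778    0.1186]
  [  0.0951    0.2683    1.2633    0.0954]
  [  0.1124    0.3192    0.1280    1.1995]
Total output x = L · d:
  x_0 = 1.1458·86 + 0.2778·12 + 0.1624·31 + 0.2868·58 = 123.5480
  x_1 = 0.1780·86 + 1.2894·12 + 0.0778·31 + 0.1186·58 = 40.0733
  x_2 = 0.0951·86 + 0.2683·12 + 1.2633·31 + 0.0954·58 = 56.0916
  x_3 = 0.1124·86 + 0.3192·12 + 0.1280·31 + 1.1995·58 = 87.0319
Output multipliers (column sums of L):
  Transport: 1.5313
  Construction: 2.1547
  Energy: 1.6315
  Electronics: 1.7003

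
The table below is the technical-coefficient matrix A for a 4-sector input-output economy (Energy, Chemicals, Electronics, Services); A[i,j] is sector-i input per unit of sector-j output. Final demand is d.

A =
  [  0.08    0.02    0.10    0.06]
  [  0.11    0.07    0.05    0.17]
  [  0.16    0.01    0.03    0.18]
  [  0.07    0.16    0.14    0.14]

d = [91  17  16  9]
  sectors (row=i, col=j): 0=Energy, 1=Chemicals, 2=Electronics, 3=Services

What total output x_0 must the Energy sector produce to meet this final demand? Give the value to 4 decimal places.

Form M = I − A:
  [  0.92   -0.02   -0.10   -0.06]
  [ -0.11    0.93   -0.05   -0.17]
  [ -0.16   -0.01    0.97   -0.18]
  [ -0.07   -0.16   -0.14    0.86]
Leontief inverse L = M⁻¹:
  [  1.1247    0.0455    0.1350    0.1157]
  [  0.1738    1.1246    0.1131    0.2581]
  [  0.2168    0.0604    1.0933    0.2559]
  [  0.1592    0.2228    0.2100    1.2619]
Total output x = L · d:
  x_0 = 1.1247·91 + 0.0455·17 + 0.1350·16 + 0.1157·9 = 106.3222
  x_1 = 0.1738·91 + 1.1246·17 + 0.1131·16 + 0.2581·9 = 39.0662
  x_2 = 0.2168·91 + 0.0604·17 + 1.0933·16 + 0.2559·9 = 40.5571
  x_3 = 0.1592·91 + 0.2228·17 + 0.2100·16 + 1.2619·9 = 32.9897

106.3222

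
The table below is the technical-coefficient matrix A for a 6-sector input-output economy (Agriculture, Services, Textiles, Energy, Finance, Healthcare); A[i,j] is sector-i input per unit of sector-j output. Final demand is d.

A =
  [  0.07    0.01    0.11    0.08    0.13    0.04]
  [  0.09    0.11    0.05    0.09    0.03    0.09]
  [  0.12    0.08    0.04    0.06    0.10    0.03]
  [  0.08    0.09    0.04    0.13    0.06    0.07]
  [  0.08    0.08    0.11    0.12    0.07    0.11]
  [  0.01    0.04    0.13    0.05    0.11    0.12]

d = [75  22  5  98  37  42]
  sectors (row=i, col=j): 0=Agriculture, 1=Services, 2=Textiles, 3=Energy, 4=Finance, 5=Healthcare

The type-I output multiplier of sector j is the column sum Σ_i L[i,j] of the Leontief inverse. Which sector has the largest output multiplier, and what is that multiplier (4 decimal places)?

Energy (2.0117)

Form M = I − A:
  [  0.93   -0.01   -0.11   -0.08   -0.13   -0.04]
  [ -0.09    0.89   -0.05   -0.09   -0.03   -0.09]
  [ -0.12   -0.08    0.96   -0.06   -0.10   -0.03]
  [ -0.08   -0.09   -0.04    0.87   -0.06   -0.07]
  [ -0.08   -0.08   -0.11   -0.12    0.93   -0.11]
  [ -0.01   -0.04   -0.13   -0.05   -0.11    0.88]
Leontief inverse L = M⁻¹:
  [  1.1368    0.0675    0.1774    0.1576    0.2024    0.1025]
  [  0.1530    1.1688    0.1181    0.1660    0.1010    0.1563]
  [  0.1830    0.1345    1.1070    0.1356    0.1685    0.0917]
  [  0.1459    0.1521    0.1090    1.2122    0.1316    0.1388]
  [  0.1603    0.1539    0.1942    0.2151    1.1601    0.1918]
  [  0.0752    0.1017    0.2014    0.1251    0.1843    1.1900]
Total output x = L · d:
  x_0 = 1.1368·75 + 0.0675·22 + 0.1774·5 + 0.1576·98 + 0.2024·37 + 0.1025·42 = 114.8608
  x_1 = 0.1530·75 + 1.1688·22 + 0.1181·5 + 0.1660·98 + 0.1010·37 + 0.1563·42 = 64.3546
  x_2 = 0.1830·75 + 0.1345·22 + 1.1070·5 + 0.1356·98 + 0.1685·37 + 0.0917·42 = 45.5976
  x_3 = 0.1459·75 + 0.1521·22 + 0.1090·5 + 1.2122·98 + 0.1316·37 + 0.1388·42 = 144.3303
  x_4 = 0.1603·75 + 0.1539·22 + 0.1942·5 + 0.2151·98 + 1.1601·37 + 0.1918·42 = 88.4376
  x_5 = 0.0752·75 + 0.1017·22 + 0.2014·5 + 0.1251·98 + 0.1843·37 + 1.1900·42 = 77.9490
Output multipliers (column sums of L):
  Agriculture: 1.8542
  Services: 1.7785
  Textiles: 1.9072
  Energy: 2.0117
  Finance: 1.9480
  Healthcare: 1.8711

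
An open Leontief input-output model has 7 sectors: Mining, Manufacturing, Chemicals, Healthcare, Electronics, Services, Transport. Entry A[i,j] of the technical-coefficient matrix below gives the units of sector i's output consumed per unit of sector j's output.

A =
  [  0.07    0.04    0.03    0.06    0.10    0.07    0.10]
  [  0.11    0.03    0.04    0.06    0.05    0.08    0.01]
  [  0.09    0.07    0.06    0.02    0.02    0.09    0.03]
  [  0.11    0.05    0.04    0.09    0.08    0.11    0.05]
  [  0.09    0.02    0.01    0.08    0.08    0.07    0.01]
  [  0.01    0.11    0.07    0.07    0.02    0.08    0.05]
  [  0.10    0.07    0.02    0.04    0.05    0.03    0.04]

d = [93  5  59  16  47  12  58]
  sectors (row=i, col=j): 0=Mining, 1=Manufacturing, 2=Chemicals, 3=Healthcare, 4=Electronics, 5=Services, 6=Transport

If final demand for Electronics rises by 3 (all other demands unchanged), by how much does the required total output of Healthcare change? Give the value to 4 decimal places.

Form M = I − A:
  [  0.93   -0.04   -0.03   -0.06   -0.10   -0.07   -0.10]
  [ -0.11    0.97   -0.04   -0.06   -0.05   -0.08   -0.01]
  [ -0.09   -0.07    0.94   -0.02   -0.02   -0.09   -0.03]
  [ -0.11   -0.05   -0.04    0.91   -0.08   -0.11   -0.05]
  [ -0.09   -0.02   -0.01   -0.08    0.92   -0.07   -0.01]
  [ -0.01   -0.11   -0.07   -0.07   -0.02    0.92   -0.05]
  [ -0.10   -0.07   -0.02   -0.04   -0.05   -0.03    0.96]
Leontief inverse L = M⁻¹:
  [  1.1342    0.0840    0.0585    0.1105    0.1488    0.1283    0.1348]
  [  0.1597    1.0676    0.0666    0.1024    0.0909    0.1321    0.0430]
  [  0.1384    0.1086    1.0876    0.0585    0.0560    0.1396    0.0604]
  [  0.1804    0.1022    0.0759    1.1491    0.1357    0.1808    0.0929]
  [  0.1383    0.0541    0.0337    0.1230    1.1212    0.1198    0.0404]
  [  0.0668    0.1512    0.1001    0.1122    0.0563    1.1352    0.0772]
  [  0.1495    0.1007    0.0417    0.0780    0.0891    0.0751    1.0685]
Total output x = L · d:
  x_0 = 1.1342·93 + 0.0840·5 + 0.0585·59 + 0.1105·16 + 0.1488·47 + 0.1283·12 + 0.1348·58 = 127.4759
  x_1 = 0.1597·93 + 1.0676·5 + 0.0666·59 + 0.1024·16 + 0.0909·47 + 0.1321·12 + 0.0430·58 = 34.1078
  x_2 = 0.1384·93 + 0.1086·5 + 1.0876·59 + 0.0585·16 + 0.0560·47 + 0.1396·12 + 0.0604·58 = 86.3366
  x_3 = 0.1804·93 + 0.1022·5 + 0.0759·59 + 1.1491·16 + 0.1357·47 + 0.1808·12 + 0.0929·58 = 54.0890
  x_4 = 0.1383·93 + 0.0541·5 + 0.0337·59 + 0.1230·16 + 1.1212·47 + 0.1198·12 + 0.0404·58 = 73.5615
  x_5 = 0.0668·93 + 0.1512·5 + 0.1001·59 + 0.1122·16 + 0.0563·47 + 1.1352·12 + 0.0772·58 = 35.4199
  x_6 = 0.1495·93 + 0.1007·5 + 0.0417·59 + 0.0780·16 + 0.0891·47 + 0.0751·12 + 1.0685·58 = 85.1730
Δx_3 = L[3,4] · Δd_4 = 0.1357 · 3 = 0.4071

0.4071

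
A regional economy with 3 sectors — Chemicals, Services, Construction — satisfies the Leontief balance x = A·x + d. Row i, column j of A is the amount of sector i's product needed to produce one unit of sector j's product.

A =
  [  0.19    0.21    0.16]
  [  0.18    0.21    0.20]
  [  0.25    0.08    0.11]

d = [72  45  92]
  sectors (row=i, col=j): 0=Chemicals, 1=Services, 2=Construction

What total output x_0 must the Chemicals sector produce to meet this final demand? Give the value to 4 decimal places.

154.5449

Form M = I − A:
  [  0.81   -0.21   -0.16]
  [ -0.18    0.79   -0.20]
  [ -0.25   -0.08    0.89]
Leontief inverse L = M⁻¹:
  [  1.4359    0.4173    0.3519]
  [  0.4393    1.4230    0.3987]
  [  0.4428    0.2451    1.2583]
Total output x = L · d:
  x_0 = 1.4359·72 + 0.4173·45 + 0.3519·92 = 154.5449
  x_1 = 0.4393·72 + 1.4230·45 + 0.3987·92 = 132.3466
  x_2 = 0.4428·72 + 0.2451·45 + 1.2583·92 = 158.6786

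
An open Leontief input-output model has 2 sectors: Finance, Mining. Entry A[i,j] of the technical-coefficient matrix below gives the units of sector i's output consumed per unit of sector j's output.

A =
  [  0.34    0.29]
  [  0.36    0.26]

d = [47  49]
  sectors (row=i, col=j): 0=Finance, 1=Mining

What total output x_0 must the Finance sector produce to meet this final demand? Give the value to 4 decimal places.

127.5781

Form M = I − A:
  [  0.66   -0.29]
  [ -0.36    0.74]
Leontief inverse L = M⁻¹:
  [  1.9271    0.7552]
  [  0.9375    1.7188]
Total output x = L · d:
  x_0 = 1.9271·47 + 0.7552·49 = 127.5781
  x_1 = 0.9375·47 + 1.7188·49 = 128.2812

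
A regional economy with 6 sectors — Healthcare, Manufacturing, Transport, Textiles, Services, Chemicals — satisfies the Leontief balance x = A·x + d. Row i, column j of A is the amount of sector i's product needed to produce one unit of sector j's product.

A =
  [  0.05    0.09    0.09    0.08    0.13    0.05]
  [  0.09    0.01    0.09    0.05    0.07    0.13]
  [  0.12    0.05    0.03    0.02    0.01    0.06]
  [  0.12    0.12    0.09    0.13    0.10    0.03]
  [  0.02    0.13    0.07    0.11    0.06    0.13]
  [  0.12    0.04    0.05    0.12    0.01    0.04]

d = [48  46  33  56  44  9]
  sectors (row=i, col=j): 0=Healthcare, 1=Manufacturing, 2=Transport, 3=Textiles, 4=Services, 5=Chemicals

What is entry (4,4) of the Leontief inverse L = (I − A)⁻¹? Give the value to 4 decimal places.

Form M = I − A:
  [  0.95   -0.09   -0.09   -0.08   -0.13   -0.05]
  [ -0.09    0.99   -0.09   -0.05   -0.07   -0.13]
  [ -0.12   -0.05    0.97   -0.02   -0.01   -0.06]
  [ -0.12   -0.12   -0.09    0.87   -0.10   -0.03]
  [ -0.02   -0.13   -0.07   -0.11    0.94   -0.13]
  [ -0.12   -0.04   -0.05   -0.12   -0.01    0.96]
Leontief inverse L = M⁻¹:
  [  1.1258    0.1584    0.1533    0.1563    0.1870    0.1199]
  [  0.1599    1.0692    0.1430    0.1194    0.1179    0.1817]
  [  0.1644    0.0869    1.0686    0.0640    0.0484    0.0957]
  [  0.2132    0.2040    0.1707    1.2226    0.1777    0.1117]
  [  0.1087    0.1949    0.1369    0.1929    1.1175    0.1980]
  [  0.1837    0.0964    0.1035    0.1827    0.0647    1.0852]
Total output x = L · d:
  x_0 = 1.1258·48 + 0.1584·46 + 0.1533·33 + 0.1563·56 + 0.1870·44 + 0.1199·9 = 84.4535
  x_1 = 0.1599·48 + 1.0692·46 + 0.1430·33 + 0.1194·56 + 0.1179·44 + 0.1817·9 = 75.0827
  x_2 = 0.1644·48 + 0.0869·46 + 1.0686·33 + 0.0640·56 + 0.0484·44 + 0.0957·9 = 53.7266
  x_3 = 0.2132·48 + 0.2040·46 + 0.1707·33 + 1.2226·56 + 0.1777·44 + 0.1117·9 = 102.5409
  x_4 = 0.1087·48 + 0.1949·46 + 0.1369·33 + 0.1929·56 + 1.1175·44 + 0.1980·9 = 80.4543
  x_5 = 0.1837·48 + 0.0964·46 + 0.1035·33 + 0.1827·56 + 0.0647·44 + 1.0852·9 = 39.5141

L[4,4] = 1.1175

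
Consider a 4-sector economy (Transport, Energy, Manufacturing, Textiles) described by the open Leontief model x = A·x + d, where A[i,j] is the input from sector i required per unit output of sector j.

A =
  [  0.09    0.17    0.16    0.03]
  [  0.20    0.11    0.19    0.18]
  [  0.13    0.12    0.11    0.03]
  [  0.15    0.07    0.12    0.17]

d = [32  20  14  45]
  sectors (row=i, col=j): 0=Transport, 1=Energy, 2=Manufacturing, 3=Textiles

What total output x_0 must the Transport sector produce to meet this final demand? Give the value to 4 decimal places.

54.1321

Form M = I − A:
  [  0.91   -0.17   -0.16   -0.03]
  [ -0.20    0.89   -0.19   -0.18]
  [ -0.13   -0.12    0.89   -0.03]
  [ -0.15   -0.07   -0.12    0.83]
Leontief inverse L = M⁻¹:
  [  1.2224    0.2825    0.2957    0.1161]
  [  0.3842    1.2723    0.3816    0.3036]
  [  0.2401    0.2192    1.2271    0.1006]
  [  0.2880    0.1901    0.2630    1.2660]
Total output x = L · d:
  x_0 = 1.2224·32 + 0.2825·20 + 0.2957·14 + 0.1161·45 = 54.1321
  x_1 = 0.3842·32 + 1.2723·20 + 0.3816·14 + 0.3036·45 = 56.7452
  x_2 = 0.2401·32 + 0.2192·20 + 1.2271·14 + 0.1006·45 = 33.7715
  x_3 = 0.2880·32 + 0.1901·20 + 0.2630·14 + 1.2660·45 = 73.6681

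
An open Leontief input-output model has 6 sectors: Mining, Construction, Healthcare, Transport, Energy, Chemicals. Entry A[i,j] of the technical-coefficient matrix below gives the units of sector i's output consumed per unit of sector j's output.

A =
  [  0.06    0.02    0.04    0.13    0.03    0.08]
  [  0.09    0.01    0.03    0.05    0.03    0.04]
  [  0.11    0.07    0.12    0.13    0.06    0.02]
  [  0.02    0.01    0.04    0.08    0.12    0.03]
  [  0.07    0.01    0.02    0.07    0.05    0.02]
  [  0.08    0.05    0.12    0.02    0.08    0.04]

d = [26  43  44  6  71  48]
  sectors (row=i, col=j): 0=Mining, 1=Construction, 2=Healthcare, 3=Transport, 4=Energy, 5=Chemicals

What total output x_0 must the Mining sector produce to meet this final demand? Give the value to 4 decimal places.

44.1256

Form M = I − A:
  [  0.94   -0.02   -0.04   -0.13   -0.03   -0.08]
  [ -0.09    0.99   -0.03   -0.05   -0.03   -0.04]
  [ -0.11   -0.07    0.88   -0.13   -0.06   -0.02]
  [ -0.02   -0.01   -0.04    0.92   -0.12   -0.03]
  [ -0.07   -0.01   -0.02   -0.07    0.95   -0.02]
  [ -0.08   -0.05   -0.12   -0.02   -0.08    0.96]
Leontief inverse L = M⁻¹:
  [  1.0934    0.0349    0.0742    0.1745    0.0709    0.1011]
  [  0.1146    1.0204    0.0528    0.0845    0.0547    0.0569]
  [  0.1620    0.0914    1.1654    0.2021    0.1114    0.0502]
  [  0.0481    0.0205    0.0631    1.1162    0.1509    0.0442]
  [  0.0914    0.0182    0.0386    0.1018    1.0743    0.0347]
  [  0.1260    0.0694    0.1591    0.0759    0.1153    1.0631]
Total output x = L · d:
  x_0 = 1.0934·26 + 0.0349·43 + 0.0742·44 + 0.1745·6 + 0.0709·71 + 0.1011·48 = 44.1256
  x_1 = 0.1146·26 + 1.0204·43 + 0.0528·44 + 0.0845·6 + 0.0547·71 + 0.0569·48 = 56.3045
  x_2 = 0.1620·26 + 0.0914·43 + 1.1654·44 + 0.2021·6 + 0.1114·71 + 0.0502·48 = 70.9491
  x_3 = 0.0481·26 + 0.0205·43 + 0.0631·44 + 1.1162·6 + 0.1509·71 + 0.0442·48 = 24.4358
  x_4 = 0.0914·26 + 0.0182·43 + 0.0386·44 + 0.1018·6 + 1.0743·71 + 0.0347·48 = 83.4106
  x_5 = 0.1260·26 + 0.0694·43 + 0.1591·44 + 0.0759·6 + 0.1153·71 + 1.0631·48 = 72.9383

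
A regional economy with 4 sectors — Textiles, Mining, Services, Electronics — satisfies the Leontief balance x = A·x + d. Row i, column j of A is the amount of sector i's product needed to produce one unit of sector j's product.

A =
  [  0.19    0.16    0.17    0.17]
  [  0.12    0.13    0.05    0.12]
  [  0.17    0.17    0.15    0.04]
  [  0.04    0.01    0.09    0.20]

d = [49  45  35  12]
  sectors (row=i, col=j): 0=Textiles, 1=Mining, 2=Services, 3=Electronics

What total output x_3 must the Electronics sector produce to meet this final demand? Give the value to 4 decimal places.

29.4202

Form M = I − A:
  [  0.81   -0.16   -0.17   -0.17]
  [ -0.12    0.87   -0.05   -0.12]
  [ -0.17   -0.17    0.85   -0.04]
  [ -0.04   -0.01   -0.09    0.80]
Leontief inverse L = M⁻¹:
  [  1.3689    0.3204    0.3303    0.3555]
  [  0.2222    1.2207    0.1414    0.2374]
  [  0.3233    0.3113    1.2784    0.1793]
  [  0.1076    0.0663    0.1621    1.2909]
Total output x = L · d:
  x_0 = 1.3689·49 + 0.3204·45 + 0.3303·35 + 0.3555·12 = 97.3174
  x_1 = 0.2222·49 + 1.2207·45 + 0.1414·35 + 0.2374·12 = 73.6160
  x_2 = 0.3233·49 + 0.3113·45 + 1.2784·35 + 0.1793·12 = 76.7476
  x_3 = 0.1076·49 + 0.0663·45 + 0.1621·35 + 1.2909·12 = 29.4202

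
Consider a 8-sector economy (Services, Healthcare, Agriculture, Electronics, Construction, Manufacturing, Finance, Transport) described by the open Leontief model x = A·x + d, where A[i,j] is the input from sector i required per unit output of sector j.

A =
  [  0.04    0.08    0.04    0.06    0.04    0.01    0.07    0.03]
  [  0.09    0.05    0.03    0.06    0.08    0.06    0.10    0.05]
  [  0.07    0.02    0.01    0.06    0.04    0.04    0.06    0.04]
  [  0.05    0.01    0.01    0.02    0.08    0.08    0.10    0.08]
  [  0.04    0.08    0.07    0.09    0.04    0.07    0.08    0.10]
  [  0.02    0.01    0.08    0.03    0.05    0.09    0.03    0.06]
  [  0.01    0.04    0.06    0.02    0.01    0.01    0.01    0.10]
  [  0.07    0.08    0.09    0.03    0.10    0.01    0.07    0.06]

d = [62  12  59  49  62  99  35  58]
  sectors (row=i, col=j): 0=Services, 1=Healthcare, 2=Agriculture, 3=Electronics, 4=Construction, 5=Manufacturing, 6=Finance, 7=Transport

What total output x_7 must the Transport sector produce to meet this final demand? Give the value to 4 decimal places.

Form M = I − A:
  [  0.96   -0.08   -0.04   -0.06   -0.04   -0.01   -0.07   -0.03]
  [ -0.09    0.95   -0.03   -0.06   -0.08   -0.06   -0.10   -0.05]
  [ -0.07   -0.02    0.99   -0.06   -0.04   -0.04   -0.06   -0.04]
  [ -0.05   -0.01   -0.01    0.98   -0.08   -0.08   -0.10   -0.08]
  [ -0.04   -0.08   -0.07   -0.09    0.96   -0.07   -0.08   -0.10]
  [ -0.02   -0.01   -0.08   -0.03   -0.05    0.91   -0.03   -0.06]
  [ -0.01   -0.04   -0.06   -0.02   -0.01   -0.01    0.99   -0.10]
  [ -0.07   -0.08   -0.09   -0.03   -0.10   -0.01   -0.07    0.94]
Leontief inverse L = M⁻¹:
  [  1.0721    0.1103    0.0694    0.0892    0.0749    0.0377    0.1125    0.0730]
  [  0.1303    1.0938    0.0758    0.1008    0.1264    0.0984    0.1555    0.1104]
  [  0.0959    0.0483    1.0396    0.0854    0.0711    0.0648    0.0966    0.0791]
  [  0.0815    0.0473    0.0533    1.0528    0.1183    0.1110    0.1423    0.1318]
  [  0.0889    0.1248    0.1191    0.1325    1.0964    0.1138    0.1432    0.1650]
  [  0.0498    0.0375    0.1136    0.0588    0.0844    1.1204    0.0681    0.1012]
  [  0.0366    0.0635    0.0836    0.0409    0.0394    0.0277    1.0414    0.1283]
  [  0.1154    0.1258    0.1330    0.0748    0.1474    0.0470    0.1289    1.1186]
Total output x = L · d:
  x_0 = 1.0721·62 + 0.1103·12 + 0.0694·59 + 0.0892·49 + 0.0749·62 + 0.0377·99 + 0.1125·35 + 0.0730·58 = 92.8099
  x_1 = 0.1303·62 + 1.0938·12 + 0.0758·59 + 0.1008·49 + 0.1264·62 + 0.0984·99 + 0.1555·35 + 0.1104·58 = 60.0305
  x_2 = 0.0959·62 + 0.0483·12 + 1.0396·59 + 0.0854·49 + 0.0711·62 + 0.0648·99 + 0.0966·35 + 0.0791·58 = 90.8363
  x_3 = 0.0815·62 + 0.0473·12 + 0.0533·59 + 1.0528·49 + 0.1183·62 + 0.1110·99 + 0.1423·35 + 0.1318·58 = 91.2995
  x_4 = 0.0889·62 + 0.1248·12 + 0.1191·59 + 0.1325·49 + 1.0964·62 + 0.1138·99 + 0.1432·35 + 0.1650·58 = 114.3515
  x_5 = 0.0498·62 + 0.0375·12 + 0.1136·59 + 0.0588·49 + 0.0844·62 + 1.1204·99 + 0.0681·35 + 0.1012·58 = 137.5308
  x_6 = 0.0366·62 + 0.0635·12 + 0.0836·59 + 0.0409·49 + 0.0394·62 + 0.0277·99 + 1.0414·35 + 0.1283·58 = 59.0507
  x_7 = 0.1154·62 + 0.1258·12 + 0.1330·59 + 0.0748·49 + 0.1474·62 + 0.0470·99 + 0.1289·35 + 1.1186·58 = 103.3589

103.3589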